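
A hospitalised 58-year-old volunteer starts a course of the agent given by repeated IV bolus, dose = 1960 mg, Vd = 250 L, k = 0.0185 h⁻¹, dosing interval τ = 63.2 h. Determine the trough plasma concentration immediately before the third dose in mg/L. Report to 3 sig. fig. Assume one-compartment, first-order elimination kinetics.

3.19 mg/L

C₀ per dose = Dose / Vd = 1960 / 250 = 7.840 mg/L
Fraction remaining after one interval: r = e^(−kτ) = e^(−0.01850 × 63.2) = 0.3106
Before dose 3, 2 doses have been given (aged 1τ, 2τ).
C_trough = C₀ × (r + r²) = 7.840 × (0.3106 + 0.09647) = 3.191 mg/L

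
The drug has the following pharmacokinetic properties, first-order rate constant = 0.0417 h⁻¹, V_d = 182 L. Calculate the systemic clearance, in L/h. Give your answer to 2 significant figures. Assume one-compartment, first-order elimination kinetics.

7.6 L/h

CL = k × Vd = 0.0417 × 182 = 7.589 L/h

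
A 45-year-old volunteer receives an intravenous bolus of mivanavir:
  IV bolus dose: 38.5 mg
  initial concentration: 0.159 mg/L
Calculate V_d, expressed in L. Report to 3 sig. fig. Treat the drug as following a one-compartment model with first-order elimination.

242 L

Vd = Dose / C₀ = 38.50 / 0.159 = 242.1 L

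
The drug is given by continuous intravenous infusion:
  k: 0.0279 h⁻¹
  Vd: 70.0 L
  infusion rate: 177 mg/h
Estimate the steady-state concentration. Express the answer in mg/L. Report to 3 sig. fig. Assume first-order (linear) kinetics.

CL = k × Vd = 0.02790 × 70.0 = 1.953 L/h
At steady state Css = R₀ / CL = 177 / 1.953 = 90.63 mg/L

90.6 mg/L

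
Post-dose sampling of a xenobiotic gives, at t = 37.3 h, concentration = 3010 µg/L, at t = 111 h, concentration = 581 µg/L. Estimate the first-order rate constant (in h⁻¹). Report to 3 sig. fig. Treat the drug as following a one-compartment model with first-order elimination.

0.0223 h⁻¹

k = ln(C₁/C₂) / (t₂ − t₁) = ln(3010/581) / (111 − 37.3)
  = 1.645 / 73.70 = 0.02232 h⁻¹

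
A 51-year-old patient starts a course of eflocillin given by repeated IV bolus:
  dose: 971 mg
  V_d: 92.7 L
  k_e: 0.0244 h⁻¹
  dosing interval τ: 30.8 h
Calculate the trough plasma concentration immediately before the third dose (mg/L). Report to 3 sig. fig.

C₀ per dose = Dose / Vd = 971 / 92.7 = 10.47 mg/L
Fraction remaining after one interval: r = e^(−kτ) = e^(−0.02440 × 30.8) = 0.4716
Before dose 3, 2 doses have been given (aged 1τ, 2τ).
C_trough = C₀ × (r + r²) = 10.47 × (0.4716 + 0.2224) = 7.266 mg/L

7.27 mg/L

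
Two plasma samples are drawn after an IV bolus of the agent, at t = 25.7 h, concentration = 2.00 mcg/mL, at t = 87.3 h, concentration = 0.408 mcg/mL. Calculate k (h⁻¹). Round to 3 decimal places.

k = ln(C₁/C₂) / (t₂ − t₁) = ln(2.00/0.408) / (87.3 − 25.7)
  = 1.590 / 61.60 = 0.02581 h⁻¹

0.026 h⁻¹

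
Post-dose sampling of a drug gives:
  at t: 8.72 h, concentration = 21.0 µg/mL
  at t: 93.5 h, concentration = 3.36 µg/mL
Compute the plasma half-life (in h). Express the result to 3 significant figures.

k = ln(C₁/C₂) / (t₂ − t₁) = ln(21.0/3.36) / (93.5 − 8.72)
  = 1.833 / 84.78 = 0.02162 h⁻¹
t½ = ln2 / k = 0.693147 / 0.02162 = 32.06 h

32.1 h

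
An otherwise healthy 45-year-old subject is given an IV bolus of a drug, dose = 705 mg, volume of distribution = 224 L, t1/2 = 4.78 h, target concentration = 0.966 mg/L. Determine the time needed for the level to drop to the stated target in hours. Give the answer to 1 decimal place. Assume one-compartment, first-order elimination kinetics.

8.1 h

C₀ = Dose / Vd = 705.0 / 224 = 3.147 mg/L
k = ln2 / t½ = 0.693147 / 4.78 = 0.1450 h⁻¹
t = ln(C₀ / C) / k = ln(3.147 / 0.966) / 0.1450
  = ln(3.258) / 0.1450 = 1.181 / 0.1450 = 8.145 h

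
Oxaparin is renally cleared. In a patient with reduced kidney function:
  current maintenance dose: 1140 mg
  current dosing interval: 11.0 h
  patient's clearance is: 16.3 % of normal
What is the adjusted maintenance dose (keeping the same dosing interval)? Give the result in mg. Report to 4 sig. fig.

To keep the same average steady-state level, dosing rate must scale with clearance.
CL ratio = 16.3 / 100 = 0.1630
New dose (same interval) = 1140 × 0.1630 = 185.8 mg

185.8 mg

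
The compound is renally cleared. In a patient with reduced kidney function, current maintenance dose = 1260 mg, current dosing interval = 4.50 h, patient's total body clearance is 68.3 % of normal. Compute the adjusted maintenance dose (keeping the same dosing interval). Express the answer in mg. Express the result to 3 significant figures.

861 mg

To keep the same average steady-state level, dosing rate must scale with clearance.
CL ratio = 68.3 / 100 = 0.6830
New dose (same interval) = 1260 × 0.6830 = 860.6 mg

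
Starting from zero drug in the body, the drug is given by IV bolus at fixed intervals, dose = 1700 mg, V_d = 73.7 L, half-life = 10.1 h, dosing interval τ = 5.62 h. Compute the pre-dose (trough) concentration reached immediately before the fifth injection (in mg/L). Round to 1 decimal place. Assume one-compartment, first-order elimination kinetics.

38.5 mg/L

C₀ per dose = Dose / Vd = 1700 / 73.7 = 23.07 mg/L
k = ln2 / t½ = 0.693147 / 10.1 = 0.06863 h⁻¹
Fraction remaining after one interval: r = e^(−kτ) = e^(−0.06863 × 5.62) = 0.6800
Before dose 5, 4 doses have been given (aged 1τ, 2τ, 3τ, 4τ).
C_trough = C₀ × (r + r² + … + r^4) = C₀ × r(1−r^4)/(1−r)
        = 23.07 × 0.6800 × (1 − 0.2138) / (1 − 0.6800) = 38.54 mg/L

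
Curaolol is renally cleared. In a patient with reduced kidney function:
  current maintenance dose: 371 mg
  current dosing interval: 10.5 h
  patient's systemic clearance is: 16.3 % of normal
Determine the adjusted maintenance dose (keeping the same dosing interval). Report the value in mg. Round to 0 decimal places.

To keep the same average steady-state level, dosing rate must scale with clearance.
CL ratio = 16.3 / 100 = 0.1630
New dose (same interval) = 371 × 0.1630 = 60.47 mg

60 mg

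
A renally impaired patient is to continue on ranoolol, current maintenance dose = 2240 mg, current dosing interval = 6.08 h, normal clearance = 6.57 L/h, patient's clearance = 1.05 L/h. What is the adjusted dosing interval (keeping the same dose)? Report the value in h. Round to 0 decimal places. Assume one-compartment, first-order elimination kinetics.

38 h

To keep the same average steady-state level, dosing rate must scale with clearance.
CL ratio = 1.05 / 6.57 = 0.1598
New interval (same dose) = 6.08 / 0.1598 = 38.05 h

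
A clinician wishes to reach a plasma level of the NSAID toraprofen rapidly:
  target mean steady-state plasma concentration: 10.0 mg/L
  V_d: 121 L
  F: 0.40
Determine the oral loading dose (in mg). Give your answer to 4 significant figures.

LD = Css × Vd / F = 10.0 × 121 / 0.40 = 3025 mg

3025 mg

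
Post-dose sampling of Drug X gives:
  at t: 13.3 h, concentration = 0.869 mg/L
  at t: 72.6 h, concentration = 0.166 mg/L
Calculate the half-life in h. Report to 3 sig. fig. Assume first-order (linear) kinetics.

k = ln(C₁/C₂) / (t₂ − t₁) = ln(0.869/0.166) / (72.6 − 13.3)
  = 1.655 / 59.30 = 0.02791 h⁻¹
t½ = ln2 / k = 0.693147 / 0.02791 = 24.84 h

24.8 h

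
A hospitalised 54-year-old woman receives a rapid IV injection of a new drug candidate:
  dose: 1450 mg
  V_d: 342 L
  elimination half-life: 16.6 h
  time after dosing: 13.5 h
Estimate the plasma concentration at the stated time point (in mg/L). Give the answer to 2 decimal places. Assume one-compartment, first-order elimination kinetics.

2.41 mg/L

C₀ = Dose / Vd = 1450 / 342 = 4.240 mg/L
k = ln2 / t½ = 0.693147 / 16.6 = 0.04176 h⁻¹
C = C₀ · e^(−k·t) = 4.240 × e^(−0.04176 × 13.5)
  = 4.240 × 0.5691 = 2.413 mg/L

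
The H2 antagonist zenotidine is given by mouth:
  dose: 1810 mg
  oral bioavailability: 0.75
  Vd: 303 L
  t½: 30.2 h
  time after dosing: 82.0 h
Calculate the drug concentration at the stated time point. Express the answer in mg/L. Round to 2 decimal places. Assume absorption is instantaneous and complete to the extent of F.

0.68 mg/L

Amount reaching circulation = F × Dose = 0.75 × 1810 = 1358 mg
C₀ = F·Dose / Vd = 1358 / 303 = 4.482 mg/L
k = ln2 / t½ = 0.693147 / 30.2 = 0.02295 h⁻¹
C = C₀ · e^(−k·t) = 4.482 × e^(−0.02295 × 82.0)
  = 4.482 × 0.1523 = 0.6826 mg/L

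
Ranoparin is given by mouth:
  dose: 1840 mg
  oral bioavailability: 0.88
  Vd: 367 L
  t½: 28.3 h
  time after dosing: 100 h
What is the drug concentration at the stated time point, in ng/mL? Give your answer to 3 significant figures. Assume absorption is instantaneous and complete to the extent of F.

Amount reaching circulation = F × Dose = 0.88 × 1840 = 1619 mg
C₀ = F·Dose / Vd = 1619 / 367 = 4.411 mg/L
k = ln2 / t½ = 0.693147 / 28.3 = 0.02449 h⁻¹
C = C₀ · e^(−k·t) = 4.411 × e^(−0.02449 × 100)
  = 4.411 × 0.08638 = 0.3810 mg/L
Convert: 0.3810 mg/L × 1000 = 381.0 ng/mL

381 ng/mL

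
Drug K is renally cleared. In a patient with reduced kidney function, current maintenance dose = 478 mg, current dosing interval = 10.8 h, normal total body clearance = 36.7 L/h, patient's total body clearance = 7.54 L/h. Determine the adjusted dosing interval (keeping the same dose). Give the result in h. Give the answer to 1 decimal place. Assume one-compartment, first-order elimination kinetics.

52.6 h

To keep the same average steady-state level, dosing rate must scale with clearance.
CL ratio = 7.54 / 36.7 = 0.2054
New interval (same dose) = 10.8 / 0.2054 = 52.58 h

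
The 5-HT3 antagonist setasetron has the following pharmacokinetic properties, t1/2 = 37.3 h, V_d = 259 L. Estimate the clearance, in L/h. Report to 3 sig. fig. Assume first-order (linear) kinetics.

k = ln2 / t½ = 0.693147 / 37.3 = 0.01858 h⁻¹
CL = k × Vd = 0.01858 × 259 = 4.812 L/h

4.81 L/h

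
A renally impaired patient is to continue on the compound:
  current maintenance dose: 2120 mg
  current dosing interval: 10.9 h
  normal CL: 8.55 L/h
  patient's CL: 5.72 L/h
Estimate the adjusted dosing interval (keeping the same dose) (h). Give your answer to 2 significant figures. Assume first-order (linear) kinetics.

To keep the same average steady-state level, dosing rate must scale with clearance.
CL ratio = 5.72 / 8.55 = 0.6690
New interval (same dose) = 10.9 / 0.6690 = 16.29 h

16 h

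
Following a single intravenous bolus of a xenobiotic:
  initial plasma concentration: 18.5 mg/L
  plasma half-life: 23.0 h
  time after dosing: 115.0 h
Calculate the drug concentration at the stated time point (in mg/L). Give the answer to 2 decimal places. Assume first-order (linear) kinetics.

0.58 mg/L

k = ln2 / t½ = 0.693147 / 23.0 = 0.03014 h⁻¹
t / t½ = 115.0 / 23.0 = 5 half-lives
C = C₀ × (1/2)^5 = 18.50 × 0.03125 = 0.5781 mg/L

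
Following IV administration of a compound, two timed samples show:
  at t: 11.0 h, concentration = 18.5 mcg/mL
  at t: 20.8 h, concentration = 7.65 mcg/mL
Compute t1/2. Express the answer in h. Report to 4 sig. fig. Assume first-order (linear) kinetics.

k = ln(C₁/C₂) / (t₂ − t₁) = ln(18.5/7.65) / (20.8 − 11.0)
  = 0.8831 / 9.800 = 0.09011 h⁻¹
t½ = ln2 / k = 0.693147 / 0.09011 = 7.692 h

7.692 h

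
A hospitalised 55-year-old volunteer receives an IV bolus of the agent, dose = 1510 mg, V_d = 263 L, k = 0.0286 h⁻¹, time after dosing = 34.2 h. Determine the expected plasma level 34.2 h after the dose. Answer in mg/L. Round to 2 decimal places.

C₀ = Dose / Vd = 1510 / 263 = 5.741 mg/L
C = C₀ · e^(−k·t) = 5.741 × e^(−0.02860 × 34.2)
  = 5.741 × 0.3760 = 2.159 mg/L

2.16 mg/L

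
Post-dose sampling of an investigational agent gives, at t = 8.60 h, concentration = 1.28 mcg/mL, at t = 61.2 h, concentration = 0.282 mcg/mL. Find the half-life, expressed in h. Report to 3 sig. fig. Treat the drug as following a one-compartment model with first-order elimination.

24.1 h

k = ln(C₁/C₂) / (t₂ − t₁) = ln(1.28/0.282) / (61.2 − 8.60)
  = 1.513 / 52.60 = 0.02876 h⁻¹
t½ = ln2 / k = 0.693147 / 0.02876 = 24.10 h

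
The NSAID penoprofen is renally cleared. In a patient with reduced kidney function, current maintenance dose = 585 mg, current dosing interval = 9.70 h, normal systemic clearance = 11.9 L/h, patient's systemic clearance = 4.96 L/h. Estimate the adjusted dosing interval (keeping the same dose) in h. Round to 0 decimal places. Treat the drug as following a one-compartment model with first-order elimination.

To keep the same average steady-state level, dosing rate must scale with clearance.
CL ratio = 4.96 / 11.9 = 0.4168
New interval (same dose) = 9.70 / 0.4168 = 23.27 h

23 h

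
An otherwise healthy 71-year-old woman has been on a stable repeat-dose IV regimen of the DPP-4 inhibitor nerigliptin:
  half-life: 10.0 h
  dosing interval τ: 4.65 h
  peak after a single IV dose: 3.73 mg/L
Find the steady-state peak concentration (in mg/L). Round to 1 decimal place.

k = ln2 / t½ = 0.693147 / 10.0 = 0.06931 h⁻¹
e^(−kτ) = e^(−0.06931 × 4.65) = 0.7245
Accumulation ratio R = 1 / (1 − e^(−kτ)) = 1 / (1 − 0.7245) = 3.630
Steady-state peak = C₀ × R = 3.73 × 3.630 = 13.54 mg/L

13.5 mg/L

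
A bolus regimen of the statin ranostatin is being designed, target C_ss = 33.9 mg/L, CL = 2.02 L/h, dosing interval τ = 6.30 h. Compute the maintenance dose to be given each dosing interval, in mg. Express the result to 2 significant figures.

430 mg

At steady state, Dose/τ = Css × CL.
Dose = Css × CL × τ = 33.9 × 2.020 × 6.30 = 431.4 mg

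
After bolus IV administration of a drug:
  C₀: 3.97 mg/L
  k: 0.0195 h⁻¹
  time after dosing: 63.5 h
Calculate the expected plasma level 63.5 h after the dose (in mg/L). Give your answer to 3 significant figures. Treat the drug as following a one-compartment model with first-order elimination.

C = C₀ · e^(−k·t) = 3.970 × e^(−0.01950 × 63.5)
  = 3.970 × 0.2899 = 1.151 mg/L

1.15 mg/L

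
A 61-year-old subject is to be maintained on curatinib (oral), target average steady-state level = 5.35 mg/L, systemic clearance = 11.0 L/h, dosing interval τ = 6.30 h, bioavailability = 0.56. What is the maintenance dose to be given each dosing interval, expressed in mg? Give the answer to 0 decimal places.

At steady state, F × (Dose/τ) = Css × CL.
Dose = Css × CL × τ / F = 5.35 × 11.00 × 6.30 / 0.56 = 662.1 mg

662 mg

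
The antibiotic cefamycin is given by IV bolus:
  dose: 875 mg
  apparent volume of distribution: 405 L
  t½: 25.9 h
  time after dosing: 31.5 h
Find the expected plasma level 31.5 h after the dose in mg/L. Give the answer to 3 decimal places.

0.930 mg/L

C₀ = Dose / Vd = 875.0 / 405 = 2.160 mg/L
k = ln2 / t½ = 0.693147 / 25.9 = 0.02676 h⁻¹
C = C₀ · e^(−k·t) = 2.160 × e^(−0.02676 × 31.5)
  = 2.160 × 0.4304 = 0.9297 mg/L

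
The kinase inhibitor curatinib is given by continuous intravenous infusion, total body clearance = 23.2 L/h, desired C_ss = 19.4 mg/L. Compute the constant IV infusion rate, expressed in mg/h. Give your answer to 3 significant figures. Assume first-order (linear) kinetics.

450 mg/h

At steady state, infusion rate R₀ = Css × CL = 19.4 × 23.20 = 450.1 mg/h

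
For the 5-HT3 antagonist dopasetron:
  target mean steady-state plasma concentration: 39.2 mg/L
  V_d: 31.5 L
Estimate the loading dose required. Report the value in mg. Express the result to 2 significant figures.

1200 mg

LD = Css × Vd = 39.2 × 31.5 = 1235 mg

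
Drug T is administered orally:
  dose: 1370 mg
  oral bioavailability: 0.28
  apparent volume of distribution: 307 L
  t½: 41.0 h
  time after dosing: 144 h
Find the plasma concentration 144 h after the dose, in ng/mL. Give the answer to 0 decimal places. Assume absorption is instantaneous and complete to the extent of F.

110 ng/mL

Amount reaching circulation = F × Dose = 0.28 × 1370 = 383.6 mg
C₀ = F·Dose / Vd = 383.6 / 307 = 1.250 mg/L
k = ln2 / t½ = 0.693147 / 41.0 = 0.01691 h⁻¹
C = C₀ · e^(−k·t) = 1.250 × e^(−0.01691 × 144)
  = 1.250 × 0.08759 = 0.1095 mg/L
Convert: 0.1095 mg/L × 1000 = 109.5 ng/mL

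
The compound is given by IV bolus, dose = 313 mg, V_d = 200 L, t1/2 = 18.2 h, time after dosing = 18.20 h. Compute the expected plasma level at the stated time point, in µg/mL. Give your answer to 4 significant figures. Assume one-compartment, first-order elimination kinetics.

C₀ = Dose / Vd = 313.0 / 200 = 1.565 mg/L
k = ln2 / t½ = 0.693147 / 18.2 = 0.03809 h⁻¹
t / t½ = 18.20 / 18.2 = 1 half-lives
C = C₀ × (1/2)^1 = 1.565 × 0.5000 = 0.7825 mg/L
(0.7825 mg/L = 0.7825 µg/mL)

0.7825 µg/mL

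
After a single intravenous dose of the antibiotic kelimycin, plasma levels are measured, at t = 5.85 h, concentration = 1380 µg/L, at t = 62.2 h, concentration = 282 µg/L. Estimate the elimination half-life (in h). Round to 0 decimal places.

25 h

k = ln(C₁/C₂) / (t₂ − t₁) = ln(1380/282) / (62.2 − 5.85)
  = 1.588 / 56.35 = 0.02818 h⁻¹
t½ = ln2 / k = 0.693147 / 0.02818 = 24.60 h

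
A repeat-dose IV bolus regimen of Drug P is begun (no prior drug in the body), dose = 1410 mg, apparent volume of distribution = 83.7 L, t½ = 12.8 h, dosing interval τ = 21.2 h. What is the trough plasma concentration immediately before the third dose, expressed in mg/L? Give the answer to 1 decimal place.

7.0 mg/L

C₀ per dose = Dose / Vd = 1410 / 83.7 = 16.85 mg/L
k = ln2 / t½ = 0.693147 / 12.8 = 0.05415 h⁻¹
Fraction remaining after one interval: r = e^(−kτ) = e^(−0.05415 × 21.2) = 0.3173
Before dose 3, 2 doses have been given (aged 1τ, 2τ).
C_trough = C₀ × (r + r²) = 16.85 × (0.3173 + 0.1007) = 7.043 mg/L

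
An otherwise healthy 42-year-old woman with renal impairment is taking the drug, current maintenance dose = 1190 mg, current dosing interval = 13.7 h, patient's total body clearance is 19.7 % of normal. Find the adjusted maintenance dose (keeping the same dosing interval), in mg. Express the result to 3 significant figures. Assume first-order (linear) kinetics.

234 mg

To keep the same average steady-state level, dosing rate must scale with clearance.
CL ratio = 19.7 / 100 = 0.1970
New dose (same interval) = 1190 × 0.1970 = 234.4 mg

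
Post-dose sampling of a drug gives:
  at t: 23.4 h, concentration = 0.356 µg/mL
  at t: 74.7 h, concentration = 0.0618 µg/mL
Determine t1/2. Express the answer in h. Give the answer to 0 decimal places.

20 h

k = ln(C₁/C₂) / (t₂ − t₁) = ln(0.356/0.0618) / (74.7 − 23.4)
  = 1.751 / 51.30 = 0.03413 h⁻¹
t½ = ln2 / k = 0.693147 / 0.03413 = 20.31 h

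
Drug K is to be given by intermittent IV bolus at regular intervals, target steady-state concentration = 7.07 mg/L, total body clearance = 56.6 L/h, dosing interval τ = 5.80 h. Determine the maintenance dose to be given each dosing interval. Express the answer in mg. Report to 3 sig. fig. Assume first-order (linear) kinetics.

At steady state, Dose/τ = Css × CL.
Dose = Css × CL × τ = 7.07 × 56.60 × 5.80 = 2321 mg

2320 mg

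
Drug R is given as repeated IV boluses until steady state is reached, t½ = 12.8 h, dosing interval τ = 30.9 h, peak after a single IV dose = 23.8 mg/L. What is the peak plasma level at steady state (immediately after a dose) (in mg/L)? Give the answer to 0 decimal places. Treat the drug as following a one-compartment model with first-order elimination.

k = ln2 / t½ = 0.693147 / 12.8 = 0.05415 h⁻¹
e^(−kτ) = e^(−0.05415 × 30.9) = 0.1876
Accumulation ratio R = 1 / (1 − e^(−kτ)) = 1 / (1 − 0.1876) = 1.231
Steady-state peak = C₀ × R = 23.8 × 1.231 = 29.30 mg/L

29 mg/L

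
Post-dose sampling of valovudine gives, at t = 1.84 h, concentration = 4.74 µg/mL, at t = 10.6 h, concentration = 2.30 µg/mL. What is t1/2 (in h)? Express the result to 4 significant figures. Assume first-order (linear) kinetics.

k = ln(C₁/C₂) / (t₂ − t₁) = ln(4.74/2.30) / (10.6 − 1.84)
  = 0.7231 / 8.760 = 0.08255 h⁻¹
t½ = ln2 / k = 0.693147 / 0.08255 = 8.397 h

8.397 h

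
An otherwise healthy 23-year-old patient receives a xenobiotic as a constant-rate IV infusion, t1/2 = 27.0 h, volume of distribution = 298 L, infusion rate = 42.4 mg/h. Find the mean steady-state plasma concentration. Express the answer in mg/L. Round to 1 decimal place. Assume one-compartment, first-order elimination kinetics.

k = ln2 / t½ = 0.693147 / 27.0 = 0.02567 h⁻¹
CL = k × Vd = 0.02567 × 298 = 7.650 L/h
At steady state Css = R₀ / CL = 42.4 / 7.650 = 5.542 mg/L

5.5 mg/L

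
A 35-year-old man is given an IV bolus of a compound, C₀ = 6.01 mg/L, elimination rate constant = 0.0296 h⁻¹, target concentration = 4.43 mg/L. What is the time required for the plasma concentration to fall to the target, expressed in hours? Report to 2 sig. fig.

10 h

t = ln(C₀ / C) / k = ln(6.010 / 4.43) / 0.02960
  = ln(1.357) / 0.02960 = 0.3053 / 0.02960 = 10.31 h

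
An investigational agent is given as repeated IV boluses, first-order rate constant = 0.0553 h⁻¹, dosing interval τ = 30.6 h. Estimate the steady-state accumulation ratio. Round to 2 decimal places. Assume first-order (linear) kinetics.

e^(−kτ) = e^(−0.05530 × 30.6) = 0.1841
Accumulation ratio R = 1 / (1 − e^(−kτ)) = 1 / (1 − 0.1841) = 1.226

1.23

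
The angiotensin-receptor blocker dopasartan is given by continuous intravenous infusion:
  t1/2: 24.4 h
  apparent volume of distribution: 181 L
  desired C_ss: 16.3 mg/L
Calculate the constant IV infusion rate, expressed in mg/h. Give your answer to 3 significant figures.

k = ln2 / t½ = 0.693147 / 24.4 = 0.02841 h⁻¹
CL = k × Vd = 0.02841 × 181 = 5.142 L/h
At steady state, infusion rate R₀ = Css × CL = 16.3 × 5.142 = 83.81 mg/h

83.8 mg/h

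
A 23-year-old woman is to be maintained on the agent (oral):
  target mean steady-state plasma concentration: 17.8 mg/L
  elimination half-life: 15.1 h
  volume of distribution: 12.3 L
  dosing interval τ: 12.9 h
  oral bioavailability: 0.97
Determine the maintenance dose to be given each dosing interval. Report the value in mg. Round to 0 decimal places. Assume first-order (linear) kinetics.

134 mg

k = ln2 / t½ = 0.693147 / 15.1 = 0.04590 h⁻¹
CL = k × Vd = 0.04590 × 12.3 = 0.5646 L/h
At steady state, F × (Dose/τ) = Css × CL.
Dose = Css × CL × τ / F = 17.8 × 0.5646 × 12.9 / 0.97 = 133.7 mg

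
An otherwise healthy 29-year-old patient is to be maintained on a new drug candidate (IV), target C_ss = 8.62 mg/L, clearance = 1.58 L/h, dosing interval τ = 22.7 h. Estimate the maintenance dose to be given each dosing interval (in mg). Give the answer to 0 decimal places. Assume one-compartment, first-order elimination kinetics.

At steady state, Dose/τ = Css × CL.
Dose = Css × CL × τ = 8.62 × 1.580 × 22.7 = 309.2 mg

309 mg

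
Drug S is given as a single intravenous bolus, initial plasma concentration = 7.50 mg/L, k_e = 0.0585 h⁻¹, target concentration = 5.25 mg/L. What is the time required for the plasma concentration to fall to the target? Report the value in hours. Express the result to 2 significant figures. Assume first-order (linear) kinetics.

6.1 h

t = ln(C₀ / C) / k = ln(7.500 / 5.25) / 0.05850
  = ln(1.429) / 0.05850 = 0.3570 / 0.05850 = 6.103 h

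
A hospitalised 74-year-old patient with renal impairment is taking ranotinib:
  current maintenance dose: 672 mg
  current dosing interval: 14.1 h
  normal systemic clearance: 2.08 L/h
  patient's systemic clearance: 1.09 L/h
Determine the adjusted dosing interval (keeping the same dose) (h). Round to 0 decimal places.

27 h

To keep the same average steady-state level, dosing rate must scale with clearance.
CL ratio = 1.09 / 2.08 = 0.5240
New interval (same dose) = 14.1 / 0.5240 = 26.91 h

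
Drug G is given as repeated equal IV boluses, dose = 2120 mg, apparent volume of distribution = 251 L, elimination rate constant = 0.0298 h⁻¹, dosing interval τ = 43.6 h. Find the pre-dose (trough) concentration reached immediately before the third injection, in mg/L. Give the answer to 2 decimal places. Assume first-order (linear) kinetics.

C₀ per dose = Dose / Vd = 2120 / 251 = 8.446 mg/L
Fraction remaining after one interval: r = e^(−kτ) = e^(−0.02980 × 43.6) = 0.2727
Before dose 3, 2 doses have been given (aged 1τ, 2τ).
C_trough = C₀ × (r + r²) = 8.446 × (0.2727 + 0.07437) = 2.931 mg/L

2.93 mg/L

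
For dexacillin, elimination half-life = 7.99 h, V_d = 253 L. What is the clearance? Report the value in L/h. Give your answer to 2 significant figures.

k = ln2 / t½ = 0.693147 / 7.99 = 0.08675 h⁻¹
CL = k × Vd = 0.08675 × 253 = 21.95 L/h

22 L/h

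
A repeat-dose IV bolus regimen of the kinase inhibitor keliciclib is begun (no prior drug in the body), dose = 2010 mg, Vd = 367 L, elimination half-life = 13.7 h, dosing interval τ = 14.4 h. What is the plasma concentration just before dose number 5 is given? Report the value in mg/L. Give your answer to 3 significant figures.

4.83 mg/L

C₀ per dose = Dose / Vd = 2010 / 367 = 5.477 mg/L
k = ln2 / t½ = 0.693147 / 13.7 = 0.05059 h⁻¹
Fraction remaining after one interval: r = e^(−kτ) = e^(−0.05059 × 14.4) = 0.4826
Before dose 5, 4 doses have been given (aged 1τ, 2τ, 3τ, 4τ).
C_trough = C₀ × (r + r² + … + r^4) = C₀ × r(1−r^4)/(1−r)
        = 5.477 × 0.4826 × (1 − 0.05424) / (1 − 0.4826) = 4.832 mg/L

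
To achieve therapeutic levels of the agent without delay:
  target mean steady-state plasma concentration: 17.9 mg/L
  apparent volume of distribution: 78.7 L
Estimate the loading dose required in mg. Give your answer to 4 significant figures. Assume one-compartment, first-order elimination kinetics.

1409 mg

LD = Css × Vd = 17.9 × 78.7 = 1409 mg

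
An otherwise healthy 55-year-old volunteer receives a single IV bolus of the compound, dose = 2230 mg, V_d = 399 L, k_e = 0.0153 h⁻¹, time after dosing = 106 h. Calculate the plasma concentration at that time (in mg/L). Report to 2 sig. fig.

C₀ = Dose / Vd = 2230 / 399 = 5.589 mg/L
C = C₀ · e^(−k·t) = 5.589 × e^(−0.01530 × 106)
  = 5.589 × 0.1975 = 1.104 mg/L

1.1 mg/L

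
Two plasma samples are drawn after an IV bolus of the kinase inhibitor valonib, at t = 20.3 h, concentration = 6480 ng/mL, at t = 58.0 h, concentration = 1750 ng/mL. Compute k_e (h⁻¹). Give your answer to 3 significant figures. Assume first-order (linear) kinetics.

k = ln(C₁/C₂) / (t₂ − t₁) = ln(6480/1750) / (58.0 − 20.3)
  = 1.309 / 37.70 = 0.03472 h⁻¹

0.0347 h⁻¹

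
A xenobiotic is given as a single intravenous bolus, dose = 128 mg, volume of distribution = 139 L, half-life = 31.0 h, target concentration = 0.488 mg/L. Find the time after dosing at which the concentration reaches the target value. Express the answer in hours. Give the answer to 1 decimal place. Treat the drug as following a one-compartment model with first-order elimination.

C₀ = Dose / Vd = 128.0 / 139 = 0.9209 mg/L
k = ln2 / t½ = 0.693147 / 31.0 = 0.02236 h⁻¹
t = ln(C₀ / C) / k = ln(0.9209 / 0.488) / 0.02236
  = ln(1.887) / 0.02236 = 0.6350 / 0.02236 = 28.40 h

28.4 h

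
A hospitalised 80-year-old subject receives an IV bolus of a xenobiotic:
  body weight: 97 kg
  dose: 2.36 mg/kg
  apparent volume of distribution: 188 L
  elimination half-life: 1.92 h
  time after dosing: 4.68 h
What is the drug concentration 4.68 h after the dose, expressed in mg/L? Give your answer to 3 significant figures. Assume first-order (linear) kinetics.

0.225 mg/L

Total dose = 2.36 × 97 = 228.9 mg
C₀ = Dose / Vd = 228.9 / 188 = 1.218 mg/L
k = ln2 / t½ = 0.693147 / 1.92 = 0.3610 h⁻¹
C = C₀ · e^(−k·t) = 1.218 × e^(−0.3610 × 4.68)
  = 1.218 × 0.1846 = 0.2248 mg/L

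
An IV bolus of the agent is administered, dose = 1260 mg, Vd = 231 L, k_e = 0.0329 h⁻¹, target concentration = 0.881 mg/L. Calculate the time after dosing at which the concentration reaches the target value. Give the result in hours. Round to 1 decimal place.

55.4 h

C₀ = Dose / Vd = 1260 / 231 = 5.455 mg/L
t = ln(C₀ / C) / k = ln(5.455 / 0.881) / 0.03290
  = ln(6.192) / 0.03290 = 1.823 / 0.03290 = 55.41 h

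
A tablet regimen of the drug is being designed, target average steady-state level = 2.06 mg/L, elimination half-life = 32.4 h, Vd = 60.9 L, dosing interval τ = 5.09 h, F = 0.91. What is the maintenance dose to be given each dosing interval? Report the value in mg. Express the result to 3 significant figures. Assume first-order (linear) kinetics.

15.0 mg

k = ln2 / t½ = 0.693147 / 32.4 = 0.02139 h⁻¹
CL = k × Vd = 0.02139 × 60.9 = 1.303 L/h
At steady state, F × (Dose/τ) = Css × CL.
Dose = Css × CL × τ / F = 2.06 × 1.303 × 5.09 / 0.91 = 15.01 mg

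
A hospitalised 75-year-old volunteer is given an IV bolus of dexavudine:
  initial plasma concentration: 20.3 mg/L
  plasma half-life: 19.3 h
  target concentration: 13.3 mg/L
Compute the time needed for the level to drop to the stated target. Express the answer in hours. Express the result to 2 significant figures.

k = ln2 / t½ = 0.693147 / 19.3 = 0.03591 h⁻¹
t = ln(C₀ / C) / k = ln(20.30 / 13.3) / 0.03591
  = ln(1.526) / 0.03591 = 0.4226 / 0.03591 = 11.77 h

12 h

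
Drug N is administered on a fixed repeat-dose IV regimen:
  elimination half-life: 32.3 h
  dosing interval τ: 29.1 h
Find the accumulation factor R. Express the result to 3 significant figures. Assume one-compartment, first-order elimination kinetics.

k = ln2 / t½ = 0.693147 / 32.3 = 0.02146 h⁻¹
e^(−kτ) = e^(−0.02146 × 29.1) = 0.5355
Accumulation ratio R = 1 / (1 − e^(−kτ)) = 1 / (1 − 0.5355) = 2.153

2.15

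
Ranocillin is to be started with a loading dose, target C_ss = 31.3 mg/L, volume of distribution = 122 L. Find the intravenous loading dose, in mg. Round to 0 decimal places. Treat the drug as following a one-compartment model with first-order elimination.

3819 mg

LD = Css × Vd = 31.3 × 122 = 3819 mg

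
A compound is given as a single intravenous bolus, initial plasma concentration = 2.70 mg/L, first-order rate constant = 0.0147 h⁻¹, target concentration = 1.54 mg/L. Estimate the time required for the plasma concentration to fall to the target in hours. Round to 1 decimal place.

38.2 h

t = ln(C₀ / C) / k = ln(2.700 / 1.54) / 0.01470
  = ln(1.753) / 0.01470 = 0.5613 / 0.01470 = 38.18 h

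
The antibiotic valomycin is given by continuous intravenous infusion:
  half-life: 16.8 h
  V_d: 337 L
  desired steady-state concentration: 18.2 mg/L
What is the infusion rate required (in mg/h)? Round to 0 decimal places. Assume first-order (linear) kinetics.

k = ln2 / t½ = 0.693147 / 16.8 = 0.04126 h⁻¹
CL = k × Vd = 0.04126 × 337 = 13.90 L/h
At steady state, infusion rate R₀ = Css × CL = 18.2 × 13.90 = 253.0 mg/h

253 mg/h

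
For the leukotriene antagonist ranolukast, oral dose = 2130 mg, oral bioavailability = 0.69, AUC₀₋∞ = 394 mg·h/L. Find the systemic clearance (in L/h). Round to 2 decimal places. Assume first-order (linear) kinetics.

CL = F·Dose / AUC = 0.69 × 2130 / 394 = 3.730 L/h

3.73 L/h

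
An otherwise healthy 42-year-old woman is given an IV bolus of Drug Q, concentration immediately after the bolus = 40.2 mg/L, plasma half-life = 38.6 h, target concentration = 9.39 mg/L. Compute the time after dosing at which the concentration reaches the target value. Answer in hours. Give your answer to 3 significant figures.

81.0 h

k = ln2 / t½ = 0.693147 / 38.6 = 0.01796 h⁻¹
t = ln(C₀ / C) / k = ln(40.20 / 9.39) / 0.01796
  = ln(4.281) / 0.01796 = 1.454 / 0.01796 = 80.96 h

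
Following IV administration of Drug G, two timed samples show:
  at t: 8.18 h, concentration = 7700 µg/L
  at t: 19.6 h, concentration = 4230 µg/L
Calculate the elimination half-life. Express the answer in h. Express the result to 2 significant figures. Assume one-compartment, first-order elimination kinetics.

k = ln(C₁/C₂) / (t₂ − t₁) = ln(7700/4230) / (19.6 − 8.18)
  = 0.5990 / 11.42 = 0.05245 h⁻¹
t½ = ln2 / k = 0.693147 / 0.05245 = 13.22 h

13 h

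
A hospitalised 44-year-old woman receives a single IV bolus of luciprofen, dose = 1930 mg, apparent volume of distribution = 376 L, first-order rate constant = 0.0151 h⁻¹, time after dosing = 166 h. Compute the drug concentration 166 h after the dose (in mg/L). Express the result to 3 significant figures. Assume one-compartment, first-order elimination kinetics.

C₀ = Dose / Vd = 1930 / 376 = 5.133 mg/L
C = C₀ · e^(−k·t) = 5.133 × e^(−0.01510 × 166)
  = 5.133 × 0.08155 = 0.4186 mg/L

0.419 mg/L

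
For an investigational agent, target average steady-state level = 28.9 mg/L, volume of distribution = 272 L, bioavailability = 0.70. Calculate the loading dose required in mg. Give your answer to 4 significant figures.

11230 mg

LD = Css × Vd / F = 28.9 × 272 / 0.70 = 11230 mg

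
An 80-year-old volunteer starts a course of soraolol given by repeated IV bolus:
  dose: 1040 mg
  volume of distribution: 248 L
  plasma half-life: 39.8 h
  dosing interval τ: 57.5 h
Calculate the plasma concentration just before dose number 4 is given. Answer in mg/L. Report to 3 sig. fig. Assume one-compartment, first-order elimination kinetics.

2.31 mg/L

C₀ per dose = Dose / Vd = 1040 / 248 = 4.194 mg/L
k = ln2 / t½ = 0.693147 / 39.8 = 0.01742 h⁻¹
Fraction remaining after one interval: r = e^(−kτ) = e^(−0.01742 × 57.5) = 0.3673
Before dose 4, 3 doses have been given (aged 1τ, 2τ, 3τ).
C_trough = C₀ × (r + r² + … + r^3) = C₀ × r(1−r^3)/(1−r)
        = 4.194 × 0.3673 × (1 − 0.04955) / (1 − 0.3673) = 2.314 mg/L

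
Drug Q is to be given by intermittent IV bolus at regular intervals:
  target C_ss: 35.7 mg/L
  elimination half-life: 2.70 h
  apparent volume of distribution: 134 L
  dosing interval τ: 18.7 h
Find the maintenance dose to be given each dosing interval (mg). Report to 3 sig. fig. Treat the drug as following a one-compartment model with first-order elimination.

23000 mg

k = ln2 / t½ = 0.693147 / 2.70 = 0.2567 h⁻¹
CL = k × Vd = 0.2567 × 134 = 34.40 L/h
At steady state, Dose/τ = Css × CL.
Dose = Css × CL × τ = 35.7 × 34.40 × 18.7 = 22970 mg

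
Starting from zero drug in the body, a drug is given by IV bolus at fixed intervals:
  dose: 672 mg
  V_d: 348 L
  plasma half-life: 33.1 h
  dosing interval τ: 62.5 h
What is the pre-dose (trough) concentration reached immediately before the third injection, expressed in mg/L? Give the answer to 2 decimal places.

C₀ per dose = Dose / Vd = 672 / 348 = 1.931 mg/L
k = ln2 / t½ = 0.693147 / 33.1 = 0.02094 h⁻¹
Fraction remaining after one interval: r = e^(−kτ) = e^(−0.02094 × 62.5) = 0.2702
Before dose 3, 2 doses have been given (aged 1τ, 2τ).
C_trough = C₀ × (r + r²) = 1.931 × (0.2702 + 0.07301) = 0.6627 mg/L

0.66 mg/L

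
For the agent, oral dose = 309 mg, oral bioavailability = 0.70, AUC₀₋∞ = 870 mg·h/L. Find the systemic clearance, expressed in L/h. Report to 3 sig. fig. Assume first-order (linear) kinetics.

CL = F·Dose / AUC = 0.70 × 309 / 870 = 0.2486 L/h

0.249 L/h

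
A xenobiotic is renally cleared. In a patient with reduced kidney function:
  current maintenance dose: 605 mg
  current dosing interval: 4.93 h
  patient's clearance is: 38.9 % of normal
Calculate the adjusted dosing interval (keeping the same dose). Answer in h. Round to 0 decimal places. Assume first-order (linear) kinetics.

13 h

To keep the same average steady-state level, dosing rate must scale with clearance.
CL ratio = 38.9 / 100 = 0.3890
New interval (same dose) = 4.93 / 0.3890 = 12.67 h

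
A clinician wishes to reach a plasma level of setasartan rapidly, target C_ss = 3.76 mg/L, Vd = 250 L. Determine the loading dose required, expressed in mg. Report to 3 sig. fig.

LD = Css × Vd = 3.76 × 250 = 940.0 mg

940 mg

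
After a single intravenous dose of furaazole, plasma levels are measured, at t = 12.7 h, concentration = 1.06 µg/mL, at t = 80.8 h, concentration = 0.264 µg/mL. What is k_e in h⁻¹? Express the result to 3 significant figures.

0.0204 h⁻¹

k = ln(C₁/C₂) / (t₂ − t₁) = ln(1.06/0.264) / (80.8 − 12.7)
  = 1.390 / 68.10 = 0.02041 h⁻¹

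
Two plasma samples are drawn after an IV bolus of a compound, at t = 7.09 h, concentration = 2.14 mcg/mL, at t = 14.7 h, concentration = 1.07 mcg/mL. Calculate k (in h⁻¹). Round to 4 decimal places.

k = ln(C₁/C₂) / (t₂ − t₁) = ln(2.14/1.07) / (14.7 − 7.09)
  = 0.6931 / 7.610 = 0.09108 h⁻¹

0.0911 h⁻¹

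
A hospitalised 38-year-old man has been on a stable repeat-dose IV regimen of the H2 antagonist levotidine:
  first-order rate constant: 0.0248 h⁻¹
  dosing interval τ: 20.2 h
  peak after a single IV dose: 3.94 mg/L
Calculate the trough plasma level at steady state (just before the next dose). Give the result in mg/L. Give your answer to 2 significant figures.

6.1 mg/L

e^(−kτ) = e^(−0.02480 × 20.2) = 0.6059
Accumulation ratio R = 1 / (1 − e^(−kτ)) = 1 / (1 − 0.6059) = 2.537
Steady-state trough = C₀ × R × e^(−kτ) = 3.94 × 2.537 × 0.6059 = 6.056 mg/L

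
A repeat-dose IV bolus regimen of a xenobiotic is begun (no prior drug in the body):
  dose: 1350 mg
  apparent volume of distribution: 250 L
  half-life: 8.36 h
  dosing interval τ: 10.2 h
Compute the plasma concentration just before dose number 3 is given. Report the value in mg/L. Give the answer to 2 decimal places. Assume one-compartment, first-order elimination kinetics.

C₀ per dose = Dose / Vd = 1350 / 250 = 5.400 mg/L
k = ln2 / t½ = 0.693147 / 8.36 = 0.08291 h⁻¹
Fraction remaining after one interval: r = e^(−kτ) = e^(−0.08291 × 10.2) = 0.4293
Before dose 3, 2 doses have been given (aged 1τ, 2τ).
C_trough = C₀ × (r + r²) = 5.400 × (0.4293 + 0.1843) = 3.313 mg/L

3.31 mg/L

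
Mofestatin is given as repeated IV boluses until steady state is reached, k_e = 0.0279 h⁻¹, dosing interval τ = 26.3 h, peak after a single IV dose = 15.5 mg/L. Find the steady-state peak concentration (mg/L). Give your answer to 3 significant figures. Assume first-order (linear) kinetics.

e^(−kτ) = e^(−0.02790 × 26.3) = 0.4801
Accumulation ratio R = 1 / (1 − e^(−kτ)) = 1 / (1 − 0.4801) = 1.923
Steady-state peak = C₀ × R = 15.5 × 1.923 = 29.81 mg/L

29.8 mg/L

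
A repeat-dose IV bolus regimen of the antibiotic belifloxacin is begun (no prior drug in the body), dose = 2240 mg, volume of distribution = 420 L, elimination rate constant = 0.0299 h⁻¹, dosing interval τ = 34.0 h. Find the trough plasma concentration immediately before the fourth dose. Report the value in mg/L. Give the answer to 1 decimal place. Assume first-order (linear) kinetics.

2.9 mg/L

C₀ per dose = Dose / Vd = 2240 / 420 = 5.333 mg/L
Fraction remaining after one interval: r = e^(−kτ) = e^(−0.02990 × 34.0) = 0.3618
Before dose 4, 3 doses have been given (aged 1τ, 2τ, 3τ).
C_trough = C₀ × (r + r² + … + r^3) = C₀ × r(1−r^3)/(1−r)
        = 5.333 × 0.3618 × (1 − 0.04736) / (1 − 0.3618) = 2.880 mg/L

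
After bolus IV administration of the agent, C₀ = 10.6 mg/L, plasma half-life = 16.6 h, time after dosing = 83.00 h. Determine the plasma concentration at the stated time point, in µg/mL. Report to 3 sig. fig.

k = ln2 / t½ = 0.693147 / 16.6 = 0.04176 h⁻¹
t / t½ = 83.00 / 16.6 = 5 half-lives
C = C₀ × (1/2)^5 = 10.60 × 0.03125 = 0.3313 mg/L
(0.3313 mg/L = 0.3313 µg/mL)

0.331 µg/mL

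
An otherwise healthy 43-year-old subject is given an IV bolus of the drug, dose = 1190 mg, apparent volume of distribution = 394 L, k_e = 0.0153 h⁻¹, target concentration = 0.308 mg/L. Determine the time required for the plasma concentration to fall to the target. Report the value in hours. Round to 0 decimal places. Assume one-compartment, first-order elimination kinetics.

C₀ = Dose / Vd = 1190 / 394 = 3.020 mg/L
t = ln(C₀ / C) / k = ln(3.020 / 0.308) / 0.01530
  = ln(9.805) / 0.01530 = 2.283 / 0.01530 = 149.2 h

149 h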